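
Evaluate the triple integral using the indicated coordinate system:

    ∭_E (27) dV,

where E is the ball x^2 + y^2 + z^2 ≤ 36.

In spherical coordinates, x = ρ sin(φ) cos(θ), y = ρ sin(φ) sin(θ), z = ρ cos(φ), and dV = ρ^2 sin(φ) dρ dφ dθ.

The integrand becomes 27, so

    ∭_E (27) dV = ∫_{0}^{2π} ∫_{0}^{π} ∫_{0}^{6} (27) · ρ^2 sin(φ) dρ dφ dθ.

Inner (ρ): 1944sin(φ).
Middle (φ): 3888.
Outer (θ): 7776π.

Therefore the triple integral equals 7776π.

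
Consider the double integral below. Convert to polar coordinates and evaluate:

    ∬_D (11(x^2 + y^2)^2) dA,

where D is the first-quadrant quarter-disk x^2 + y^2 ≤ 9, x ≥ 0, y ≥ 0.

The region D is 0 ≤ r ≤ 3, 0 ≤ θ ≤ π/2 in polar coordinates, where x = r cos(θ), y = r sin(θ), and dA = r dr dθ.

Under the substitution, the integrand becomes 11r^4, so

    ∬_D (11(x^2 + y^2)^2) dA = ∫_{0}^{π/2} ∫_{0}^{3} (11r^4) · r dr dθ.

Inner integral (in r): ∫_{0}^{3} (11r^4) · r dr = 2673/2.

Outer integral (in θ): ∫_{0}^{π/2} (2673/2) dθ = 2673π/4.

Therefore ∬_D (11(x^2 + y^2)^2) dA = 2673π/4.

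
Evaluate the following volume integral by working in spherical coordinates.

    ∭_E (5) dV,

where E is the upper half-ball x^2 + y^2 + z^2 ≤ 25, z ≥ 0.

In spherical coordinates, x = ρ sin(φ) cos(θ), y = ρ sin(φ) sin(θ), z = ρ cos(φ), and dV = ρ^2 sin(φ) dρ dφ dθ.

The integrand becomes 5, so

    ∭_E (5) dV = ∫_{0}^{2π} ∫_{0}^{π/2} ∫_{0}^{5} (5) · ρ^2 sin(φ) dρ dφ dθ.

Inner (ρ): 625sin(φ)/3.
Middle (φ): 625/3.
Outer (θ): 1250π/3.

Therefore the triple integral equals 1250π/3.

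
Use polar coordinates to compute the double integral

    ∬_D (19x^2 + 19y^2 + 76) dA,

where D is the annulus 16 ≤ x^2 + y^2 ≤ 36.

The region D is 4 ≤ r ≤ 6, 0 ≤ θ ≤ 2π in polar coordinates, where x = r cos(θ), y = r sin(θ), and dA = r dr dθ.

Under the substitution, the integrand becomes 19r^2 + 76, so

    ∬_D (19x^2 + 19y^2 + 76) dA = ∫_{0}^{2π} ∫_{4}^{6} (19r^2 + 76) · r dr dθ.

Inner integral (in r): ∫_{4}^{6} (19r^2 + 76) · r dr = 5700.

Outer integral (in θ): ∫_{0}^{2π} (5700) dθ = 11400π.

Therefore ∬_D (19x^2 + 19y^2 + 76) dA = 11400π.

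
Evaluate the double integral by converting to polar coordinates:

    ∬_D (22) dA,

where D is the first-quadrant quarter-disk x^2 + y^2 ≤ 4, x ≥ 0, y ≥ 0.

The region D is 0 ≤ r ≤ 2, 0 ≤ θ ≤ π/2 in polar coordinates, where x = r cos(θ), y = r sin(θ), and dA = r dr dθ.

Under the substitution, the integrand becomes 22, so

    ∬_D (22) dA = ∫_{0}^{π/2} ∫_{0}^{2} (22) · r dr dθ.

Inner integral (in r): ∫_{0}^{2} (22) · r dr = 44.

Outer integral (in θ): ∫_{0}^{π/2} (44) dθ = 22π.

Therefore ∬_D (22) dA = 22π.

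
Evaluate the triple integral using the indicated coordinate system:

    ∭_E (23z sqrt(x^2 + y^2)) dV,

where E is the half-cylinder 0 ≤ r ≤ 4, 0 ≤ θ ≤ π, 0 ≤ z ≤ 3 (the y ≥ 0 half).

In cylindrical coordinates, x = r cos(θ), y = r sin(θ), z = z, and dV = r dr dθ dz.

The integrand becomes 23r z, so

    ∭_E (23z sqrt(x^2 + y^2)) dV = ∫_{0}^{π} ∫_{0}^{4} ∫_{0}^{3} (23r z) · r dz dr dθ.

Inner (z): 207r^2/2.
Middle (r from 0 to 4): 2208.
Outer (θ): 2208π.

Therefore the triple integral equals 2208π.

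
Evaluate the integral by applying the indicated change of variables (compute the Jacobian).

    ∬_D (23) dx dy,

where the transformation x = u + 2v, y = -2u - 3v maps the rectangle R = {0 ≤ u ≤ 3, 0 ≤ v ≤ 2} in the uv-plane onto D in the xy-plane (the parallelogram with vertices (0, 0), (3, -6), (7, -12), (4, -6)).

Compute the Jacobian determinant of (x, y) with respect to (u, v):

    ∂(x,y)/∂(u,v) = | 1  2 | = (1)(-3) - (2)(-2) = 1.
                   | -2  -3 |

Its absolute value is |J| = 1 (the area scaling factor).

Substituting x = u + 2v, y = -2u - 3v into the integrand,

    23 → 23,

so the integral becomes

    ∬_R (23) · |J| du dv = ∫_0^3 ∫_0^2 (23) dv du.

Inner (v): 46.
Outer (u): 138.

Therefore ∬_D (23) dx dy = 138.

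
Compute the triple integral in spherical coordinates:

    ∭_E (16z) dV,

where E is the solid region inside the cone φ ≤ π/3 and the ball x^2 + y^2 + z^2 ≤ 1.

In spherical coordinates, x = ρ sin(φ) cos(θ), y = ρ sin(φ) sin(θ), z = ρ cos(φ), and dV = ρ^2 sin(φ) dρ dφ dθ.

The integrand becomes 16ρ cos(φ), so

    ∭_E (16z) dV = ∫_{0}^{2π} ∫_{0}^{π/3} ∫_{0}^{1} (16ρ cos(φ)) · ρ^2 sin(φ) dρ dφ dθ.

Inner (ρ): 2sin(2φ).
Middle (φ): 3/2.
Outer (θ): 3π.

Therefore the triple integral equals 3π.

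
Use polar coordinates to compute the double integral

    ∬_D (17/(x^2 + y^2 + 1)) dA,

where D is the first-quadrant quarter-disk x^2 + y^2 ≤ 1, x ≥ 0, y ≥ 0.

The region D is 0 ≤ r ≤ 1, 0 ≤ θ ≤ π/2 in polar coordinates, where x = r cos(θ), y = r sin(θ), and dA = r dr dθ.

Under the substitution, the integrand becomes 17/(r^2 + 1), so

    ∬_D (17/(x^2 + y^2 + 1)) dA = ∫_{0}^{π/2} ∫_{0}^{1} (17/(r^2 + 1)) · r dr dθ.

Inner integral (in r): ∫_{0}^{1} (17/(r^2 + 1)) · r dr = 17log(2)/2.

Outer integral (in θ): ∫_{0}^{π/2} (17log(2)/2) dθ = 17π log(2)/4.

Therefore ∬_D (17/(x^2 + y^2 + 1)) dA = 17π log(2)/4.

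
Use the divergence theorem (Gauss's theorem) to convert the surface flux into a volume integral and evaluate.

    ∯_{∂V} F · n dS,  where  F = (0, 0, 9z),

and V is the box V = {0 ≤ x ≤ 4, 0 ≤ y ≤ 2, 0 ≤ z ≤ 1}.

By the divergence theorem,

    ∯_{∂V} F · n dS = ∭_V (∇ · F) dV.

Compute the divergence:
    ∇ · F = ∂F_x/∂x + ∂F_y/∂y + ∂F_z/∂z = 0 + 0 + 9 = 9.

V is a rectangular box, so dV = dx dy dz with 0 ≤ x ≤ 4, 0 ≤ y ≤ 2, 0 ≤ z ≤ 1.

Integrate (9) over V as an iterated integral:

    ∭_V (∇·F) dV = ∫_0^{4} ∫_0^{2} ∫_0^{1} (9) dz dy dx.

Inner (z from 0 to 1): 9.
Middle (y from 0 to 2): 18.
Outer (x from 0 to 4): 72.

Therefore ∯_{∂V} F · n dS = 72.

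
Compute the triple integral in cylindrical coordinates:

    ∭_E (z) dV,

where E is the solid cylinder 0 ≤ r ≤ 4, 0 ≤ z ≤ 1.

In cylindrical coordinates, x = r cos(θ), y = r sin(θ), z = z, and dV = r dr dθ dz.

The integrand becomes z, so

    ∭_E (z) dV = ∫_{0}^{2π} ∫_{0}^{4} ∫_{0}^{1} (z) · r dz dr dθ.

Inner (z): r/2.
Middle (r from 0 to 4): 4.
Outer (θ): 8π.

Therefore the triple integral equals 8π.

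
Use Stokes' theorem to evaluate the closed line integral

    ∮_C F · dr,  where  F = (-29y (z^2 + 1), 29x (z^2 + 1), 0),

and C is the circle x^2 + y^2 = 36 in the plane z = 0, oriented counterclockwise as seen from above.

Let S be the flat disk x^2 + y^2 ≤ 36 in the plane z = 0, with upward unit normal n̂ = ẑ. By Stokes' theorem,

    ∮_C F · dr = ∬_S (∇ × F) · n̂ dS = ∬_D (curl F)_z dA,

where D is the disk x^2 + y^2 ≤ 36.

Compute the curl of F = (-29y (z^2 + 1), 29x (z^2 + 1), 0):
    (∇ × F)_x = ∂F_z/∂y - ∂F_y/∂z = -58x z,
    (∇ × F)_y = ∂F_x/∂z - ∂F_z/∂x = -58y z,
    (∇ × F)_z = ∂F_y/∂x - ∂F_x/∂y = 58z^2 + 58.

On z = 0, (curl F)_z = 58.

Convert to polar (x = r cos θ, y = r sin θ, dA = r dr dθ); the integrand becomes 58, so

    ∬_D (curl F)_z dA = ∫_0^{2π} ∫_0^{6} (58) · r dr dθ.

Inner (r from 0 to 6): 1044.
Outer (θ from 0 to 2π): 2088π.

Therefore ∮_C F · dr = 2088π.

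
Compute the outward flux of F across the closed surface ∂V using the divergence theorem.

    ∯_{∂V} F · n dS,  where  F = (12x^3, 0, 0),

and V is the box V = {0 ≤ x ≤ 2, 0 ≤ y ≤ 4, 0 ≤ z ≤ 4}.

By the divergence theorem,

    ∯_{∂V} F · n dS = ∭_V (∇ · F) dV.

Compute the divergence:
    ∇ · F = ∂F_x/∂x + ∂F_y/∂y + ∂F_z/∂z = 36x^2 + 0 + 0 = 36x^2.

V is a rectangular box, so dV = dx dy dz with 0 ≤ x ≤ 2, 0 ≤ y ≤ 4, 0 ≤ z ≤ 4.

Integrate (36x^2) over V as an iterated integral:

    ∭_V (∇·F) dV = ∫_0^{2} ∫_0^{4} ∫_0^{4} (36x^2) dz dy dx.

Inner (z from 0 to 4): 144x^2.
Middle (y from 0 to 4): 576x^2.
Outer (x from 0 to 2): 1536.

Therefore ∯_{∂V} F · n dS = 1536.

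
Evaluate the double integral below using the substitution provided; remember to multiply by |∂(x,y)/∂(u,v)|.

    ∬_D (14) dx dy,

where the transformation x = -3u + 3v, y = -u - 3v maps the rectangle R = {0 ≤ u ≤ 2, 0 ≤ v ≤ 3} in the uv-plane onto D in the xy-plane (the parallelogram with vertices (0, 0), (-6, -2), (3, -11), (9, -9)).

Compute the Jacobian determinant of (x, y) with respect to (u, v):

    ∂(x,y)/∂(u,v) = | -3  3 | = (-3)(-3) - (3)(-1) = 12.
                   | -1  -3 |

Its absolute value is |J| = 12 (the area scaling factor).

Substituting x = -3u + 3v, y = -u - 3v into the integrand,

    14 → 14,

so the integral becomes

    ∬_R (14) · |J| du dv = ∫_0^2 ∫_0^3 (168) dv du.

Inner (v): 504.
Outer (u): 1008.

Therefore ∬_D (14) dx dy = 1008.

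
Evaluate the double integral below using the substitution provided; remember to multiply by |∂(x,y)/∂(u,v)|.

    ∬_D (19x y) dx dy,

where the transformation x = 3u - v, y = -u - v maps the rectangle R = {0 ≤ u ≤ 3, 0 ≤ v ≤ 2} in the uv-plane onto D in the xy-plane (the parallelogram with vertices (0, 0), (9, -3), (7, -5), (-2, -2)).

Compute the Jacobian determinant of (x, y) with respect to (u, v):

    ∂(x,y)/∂(u,v) = | 3  -1 | = (3)(-1) - (-1)(-1) = -4.
                   | -1  -1 |

Its absolute value is |J| = 4 (the area scaling factor).

Substituting x = 3u - v, y = -u - v into the integrand,

    19x y → -57u^2 - 38u v + 19v^2,

so the integral becomes

    ∬_R (-57u^2 - 38u v + 19v^2) · |J| du dv = ∫_0^3 ∫_0^2 (-228u^2 - 152u v + 76v^2) dv du.

Inner (v): -456u^2 - 304u + 608/3.
Outer (u): -4864.

Therefore ∬_D (19x y) dx dy = -4864.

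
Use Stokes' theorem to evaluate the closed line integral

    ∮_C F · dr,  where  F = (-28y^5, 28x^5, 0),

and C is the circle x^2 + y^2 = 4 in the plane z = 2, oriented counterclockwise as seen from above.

Let S be the flat disk x^2 + y^2 ≤ 4 in the plane z = 2, with upward unit normal n̂ = ẑ. By Stokes' theorem,

    ∮_C F · dr = ∬_S (∇ × F) · n̂ dS = ∬_D (curl F)_z dA,

where D is the disk x^2 + y^2 ≤ 4.

Compute the curl of F = (-28y^5, 28x^5, 0):
    (∇ × F)_x = ∂F_z/∂y - ∂F_y/∂z = 0,
    (∇ × F)_y = ∂F_x/∂z - ∂F_z/∂x = 0,
    (∇ × F)_z = ∂F_y/∂x - ∂F_x/∂y = 140x^4 + 140y^4.

On z = 2, (curl F)_z = 140x^4 + 140y^4.

Convert to polar (x = r cos θ, y = r sin θ, dA = r dr dθ); the integrand becomes 140r^4(sin(θ)^4 + cos(θ)^4), so

    ∬_D (curl F)_z dA = ∫_0^{2π} ∫_0^{2} (140r^4(sin(θ)^4 + cos(θ)^4)) · r dr dθ.

Inner (r from 0 to 2): 4480sin(θ)^4/3 + 4480cos(θ)^4/3.
Outer (θ from 0 to 2π): 2240π.

Therefore ∮_C F · dr = 2240π.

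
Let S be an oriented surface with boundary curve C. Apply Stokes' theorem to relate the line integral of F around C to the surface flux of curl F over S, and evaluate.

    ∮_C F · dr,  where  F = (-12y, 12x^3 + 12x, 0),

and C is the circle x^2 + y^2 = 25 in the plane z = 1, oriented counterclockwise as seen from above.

Let S be the flat disk x^2 + y^2 ≤ 25 in the plane z = 1, with upward unit normal n̂ = ẑ. By Stokes' theorem,

    ∮_C F · dr = ∬_S (∇ × F) · n̂ dS = ∬_D (curl F)_z dA,

where D is the disk x^2 + y^2 ≤ 25.

Compute the curl of F = (-12y, 12x^3 + 12x, 0):
    (∇ × F)_x = ∂F_z/∂y - ∂F_y/∂z = 0,
    (∇ × F)_y = ∂F_x/∂z - ∂F_z/∂x = 0,
    (∇ × F)_z = ∂F_y/∂x - ∂F_x/∂y = 36x^2 + 24.

On z = 1, (curl F)_z = 36x^2 + 24.

Convert to polar (x = r cos θ, y = r sin θ, dA = r dr dθ); the integrand becomes 36r^2cos(θ)^2 + 24, so

    ∬_D (curl F)_z dA = ∫_0^{2π} ∫_0^{5} (36r^2cos(θ)^2 + 24) · r dr dθ.

Inner (r from 0 to 5): 5625cos(θ)^2 + 300.
Outer (θ from 0 to 2π): 6225π.

Therefore ∮_C F · dr = 6225π.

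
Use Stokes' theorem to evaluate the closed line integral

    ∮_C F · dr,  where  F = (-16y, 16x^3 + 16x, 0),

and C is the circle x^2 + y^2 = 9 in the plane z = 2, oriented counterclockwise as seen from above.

Let S be the flat disk x^2 + y^2 ≤ 9 in the plane z = 2, with upward unit normal n̂ = ẑ. By Stokes' theorem,

    ∮_C F · dr = ∬_S (∇ × F) · n̂ dS = ∬_D (curl F)_z dA,

where D is the disk x^2 + y^2 ≤ 9.

Compute the curl of F = (-16y, 16x^3 + 16x, 0):
    (∇ × F)_x = ∂F_z/∂y - ∂F_y/∂z = 0,
    (∇ × F)_y = ∂F_x/∂z - ∂F_z/∂x = 0,
    (∇ × F)_z = ∂F_y/∂x - ∂F_x/∂y = 48x^2 + 32.

On z = 2, (curl F)_z = 48x^2 + 32.

Convert to polar (x = r cos θ, y = r sin θ, dA = r dr dθ); the integrand becomes 48r^2cos(θ)^2 + 32, so

    ∬_D (curl F)_z dA = ∫_0^{2π} ∫_0^{3} (48r^2cos(θ)^2 + 32) · r dr dθ.

Inner (r from 0 to 3): 972cos(θ)^2 + 144.
Outer (θ from 0 to 2π): 1260π.

Therefore ∮_C F · dr = 1260π.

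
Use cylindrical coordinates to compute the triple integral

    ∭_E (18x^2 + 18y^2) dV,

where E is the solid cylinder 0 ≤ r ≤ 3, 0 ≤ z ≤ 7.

In cylindrical coordinates, x = r cos(θ), y = r sin(θ), z = z, and dV = r dr dθ dz.

The integrand becomes 18r^2, so

    ∭_E (18x^2 + 18y^2) dV = ∫_{0}^{2π} ∫_{0}^{3} ∫_{0}^{7} (18r^2) · r dz dr dθ.

Inner (z): 126r^3.
Middle (r from 0 to 3): 5103/2.
Outer (θ): 5103π.

Therefore the triple integral equals 5103π.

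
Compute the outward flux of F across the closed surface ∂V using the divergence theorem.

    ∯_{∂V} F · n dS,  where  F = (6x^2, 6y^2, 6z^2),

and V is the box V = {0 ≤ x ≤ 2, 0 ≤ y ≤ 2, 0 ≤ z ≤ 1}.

By the divergence theorem,

    ∯_{∂V} F · n dS = ∭_V (∇ · F) dV.

Compute the divergence:
    ∇ · F = ∂F_x/∂x + ∂F_y/∂y + ∂F_z/∂z = 12x + 12y + 12z.

V is a rectangular box, so dV = dx dy dz with 0 ≤ x ≤ 2, 0 ≤ y ≤ 2, 0 ≤ z ≤ 1.

Integrate (12x + 12y + 12z) over V as an iterated integral:

    ∭_V (∇·F) dV = ∫_0^{2} ∫_0^{2} ∫_0^{1} (12x + 12y + 12z) dz dy dx.

Inner (z from 0 to 1): 12x + 12y + 6.
Middle (y from 0 to 2): 24x + 36.
Outer (x from 0 to 2): 120.

Therefore ∯_{∂V} F · n dS = 120.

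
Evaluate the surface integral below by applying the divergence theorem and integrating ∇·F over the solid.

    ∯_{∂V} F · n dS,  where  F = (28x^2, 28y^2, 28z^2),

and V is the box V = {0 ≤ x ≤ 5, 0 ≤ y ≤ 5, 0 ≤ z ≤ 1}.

By the divergence theorem,

    ∯_{∂V} F · n dS = ∭_V (∇ · F) dV.

Compute the divergence:
    ∇ · F = ∂F_x/∂x + ∂F_y/∂y + ∂F_z/∂z = 56x + 56y + 56z.

V is a rectangular box, so dV = dx dy dz with 0 ≤ x ≤ 5, 0 ≤ y ≤ 5, 0 ≤ z ≤ 1.

Integrate (56x + 56y + 56z) over V as an iterated integral:

    ∭_V (∇·F) dV = ∫_0^{5} ∫_0^{5} ∫_0^{1} (56x + 56y + 56z) dz dy dx.

Inner (z from 0 to 1): 56x + 56y + 28.
Middle (y from 0 to 5): 280x + 840.
Outer (x from 0 to 5): 7700.

Therefore ∯_{∂V} F · n dS = 7700.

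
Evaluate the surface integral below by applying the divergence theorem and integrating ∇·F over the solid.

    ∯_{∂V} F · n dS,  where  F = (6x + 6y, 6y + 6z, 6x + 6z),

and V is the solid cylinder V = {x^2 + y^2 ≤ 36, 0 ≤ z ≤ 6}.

By the divergence theorem,

    ∯_{∂V} F · n dS = ∭_V (∇ · F) dV.

Compute the divergence:
    ∇ · F = ∂F_x/∂x + ∂F_y/∂y + ∂F_z/∂z = 6 + 6 + 6 = 18.

In cylindrical coordinates, x = r cos(θ), y = r sin(θ), z = z, dV = r dr dθ dz, with 0 ≤ r ≤ 6, 0 ≤ θ ≤ 2π, 0 ≤ z ≤ 6.

The integrand, after substitution and multiplying by the volume element, becomes (18) · r, so

    ∭_V (∇·F) dV = ∫_0^{2π} ∫_0^{6} ∫_0^{6} (18) · r dz dr dθ.

Inner (z from 0 to 6): 108r.
Middle (r from 0 to 6): 1944.
Outer (θ from 0 to 2π): 3888π.

Therefore ∯_{∂V} F · n dS = 3888π.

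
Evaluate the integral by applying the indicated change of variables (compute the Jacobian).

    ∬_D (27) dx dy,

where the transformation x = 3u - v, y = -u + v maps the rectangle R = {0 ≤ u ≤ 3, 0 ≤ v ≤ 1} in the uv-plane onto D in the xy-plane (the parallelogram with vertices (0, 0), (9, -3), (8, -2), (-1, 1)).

Compute the Jacobian determinant of (x, y) with respect to (u, v):

    ∂(x,y)/∂(u,v) = | 3  -1 | = (3)(1) - (-1)(-1) = 2.
                   | -1  1 |

Its absolute value is |J| = 2 (the area scaling factor).

Substituting x = 3u - v, y = -u + v into the integrand,

    27 → 27,

so the integral becomes

    ∬_R (27) · |J| du dv = ∫_0^3 ∫_0^1 (54) dv du.

Inner (v): 54.
Outer (u): 162.

Therefore ∬_D (27) dx dy = 162.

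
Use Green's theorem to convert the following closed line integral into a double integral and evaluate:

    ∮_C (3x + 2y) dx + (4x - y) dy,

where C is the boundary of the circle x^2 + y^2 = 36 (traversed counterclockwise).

Green's theorem converts the closed line integral into a double integral over the enclosed region D:

    ∮_C P dx + Q dy = ∬_D (∂Q/∂x - ∂P/∂y) dA.

Here P = 3x + 2y, Q = 4x - y, so

    ∂Q/∂x = 4,    ∂P/∂y = 2,
    ∂Q/∂x - ∂P/∂y = 2.

D is the region x^2 + y^2 ≤ 36. Evaluating the double integral:

In polar coordinates (x = r cos θ, y = r sin θ, dA = r dr dθ) the integrand becomes 2, so

    ∬_D (2) dA = ∫_0^{2π} ∫_0^{6} (2) · r dr dθ.

Inner (r from 0 to 6): 36.
Outer (θ from 0 to 2π): 72π.

Therefore ∮_C P dx + Q dy = 72π.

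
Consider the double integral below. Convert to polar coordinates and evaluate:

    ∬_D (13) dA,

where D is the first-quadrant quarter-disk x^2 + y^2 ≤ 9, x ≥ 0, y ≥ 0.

The region D is 0 ≤ r ≤ 3, 0 ≤ θ ≤ π/2 in polar coordinates, where x = r cos(θ), y = r sin(θ), and dA = r dr dθ.

Under the substitution, the integrand becomes 13, so

    ∬_D (13) dA = ∫_{0}^{π/2} ∫_{0}^{3} (13) · r dr dθ.

Inner integral (in r): ∫_{0}^{3} (13) · r dr = 117/2.

Outer integral (in θ): ∫_{0}^{π/2} (117/2) dθ = 117π/4.

Therefore ∬_D (13) dA = 117π/4.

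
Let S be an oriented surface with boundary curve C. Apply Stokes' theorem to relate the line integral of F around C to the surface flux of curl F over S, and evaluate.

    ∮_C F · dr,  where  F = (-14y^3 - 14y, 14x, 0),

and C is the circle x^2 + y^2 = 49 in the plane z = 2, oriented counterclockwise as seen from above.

Let S be the flat disk x^2 + y^2 ≤ 49 in the plane z = 2, with upward unit normal n̂ = ẑ. By Stokes' theorem,

    ∮_C F · dr = ∬_S (∇ × F) · n̂ dS = ∬_D (curl F)_z dA,

where D is the disk x^2 + y^2 ≤ 49.

Compute the curl of F = (-14y^3 - 14y, 14x, 0):
    (∇ × F)_x = ∂F_z/∂y - ∂F_y/∂z = 0,
    (∇ × F)_y = ∂F_x/∂z - ∂F_z/∂x = 0,
    (∇ × F)_z = ∂F_y/∂x - ∂F_x/∂y = 42y^2 + 28.

On z = 2, (curl F)_z = 42y^2 + 28.

Convert to polar (x = r cos θ, y = r sin θ, dA = r dr dθ); the integrand becomes 42r^2sin(θ)^2 + 28, so

    ∬_D (curl F)_z dA = ∫_0^{2π} ∫_0^{7} (42r^2sin(θ)^2 + 28) · r dr dθ.

Inner (r from 0 to 7): 50421sin(θ)^2/2 + 686.
Outer (θ from 0 to 2π): 53165π/2.

Therefore ∮_C F · dr = 53165π/2.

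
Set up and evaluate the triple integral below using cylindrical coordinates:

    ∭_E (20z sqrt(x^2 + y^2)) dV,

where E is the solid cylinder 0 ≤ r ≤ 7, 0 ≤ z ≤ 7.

In cylindrical coordinates, x = r cos(θ), y = r sin(θ), z = z, and dV = r dr dθ dz.

The integrand becomes 20r z, so

    ∭_E (20z sqrt(x^2 + y^2)) dV = ∫_{0}^{2π} ∫_{0}^{7} ∫_{0}^{7} (20r z) · r dz dr dθ.

Inner (z): 490r^2.
Middle (r from 0 to 7): 168070/3.
Outer (θ): 336140π/3.

Therefore the triple integral equals 336140π/3.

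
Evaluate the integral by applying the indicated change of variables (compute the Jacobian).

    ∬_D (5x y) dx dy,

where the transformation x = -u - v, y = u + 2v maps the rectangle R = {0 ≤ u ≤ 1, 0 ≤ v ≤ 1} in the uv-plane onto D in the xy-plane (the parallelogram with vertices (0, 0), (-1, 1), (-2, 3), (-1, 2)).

Compute the Jacobian determinant of (x, y) with respect to (u, v):

    ∂(x,y)/∂(u,v) = | -1  -1 | = (-1)(2) - (-1)(1) = -1.
                   | 1  2 |

Its absolute value is |J| = 1 (the area scaling factor).

Substituting x = -u - v, y = u + 2v into the integrand,

    5x y → -5u^2 - 15u v - 10v^2,

so the integral becomes

    ∬_R (-5u^2 - 15u v - 10v^2) · |J| du dv = ∫_0^1 ∫_0^1 (-5u^2 - 15u v - 10v^2) dv du.

Inner (v): -5u^2 - 15u/2 - 10/3.
Outer (u): -35/4.

Therefore ∬_D (5x y) dx dy = -35/4.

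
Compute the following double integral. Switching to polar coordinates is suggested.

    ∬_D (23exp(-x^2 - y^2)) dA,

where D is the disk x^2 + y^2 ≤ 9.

The region D is 0 ≤ r ≤ 3, 0 ≤ θ ≤ 2π in polar coordinates, where x = r cos(θ), y = r sin(θ), and dA = r dr dθ.

Under the substitution, the integrand becomes 23exp(-r^2), so

    ∬_D (23exp(-x^2 - y^2)) dA = ∫_{0}^{2π} ∫_{0}^{3} (23exp(-r^2)) · r dr dθ.

Inner integral (in r): ∫_{0}^{3} (23exp(-r^2)) · r dr = 23/2 - 23exp(-9)/2.

Outer integral (in θ): ∫_{0}^{2π} (23/2 - 23exp(-9)/2) dθ = -23π exp(-9) + 23π.

Therefore ∬_D (23exp(-x^2 - y^2)) dA = -23π exp(-9) + 23π.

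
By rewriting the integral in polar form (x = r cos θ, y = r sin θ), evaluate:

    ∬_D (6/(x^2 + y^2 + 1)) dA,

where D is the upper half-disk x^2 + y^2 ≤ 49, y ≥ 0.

The region D is 0 ≤ r ≤ 7, 0 ≤ θ ≤ π in polar coordinates, where x = r cos(θ), y = r sin(θ), and dA = r dr dθ.

Under the substitution, the integrand becomes 6/(r^2 + 1), so

    ∬_D (6/(x^2 + y^2 + 1)) dA = ∫_{0}^{π} ∫_{0}^{7} (6/(r^2 + 1)) · r dr dθ.

Inner integral (in r): ∫_{0}^{7} (6/(r^2 + 1)) · r dr = log(125000).

Outer integral (in θ): ∫_{0}^{π} (log(125000)) dθ = log(125000^π).

Therefore ∬_D (6/(x^2 + y^2 + 1)) dA = log(125000^π).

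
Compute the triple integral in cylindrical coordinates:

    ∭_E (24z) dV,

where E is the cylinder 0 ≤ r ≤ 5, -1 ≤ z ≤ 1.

In cylindrical coordinates, x = r cos(θ), y = r sin(θ), z = z, and dV = r dr dθ dz.

The integrand becomes 24z, so

    ∭_E (24z) dV = ∫_{0}^{2π} ∫_{0}^{5} ∫_{-1}^{1} (24z) · r dz dr dθ.

Inner (z): 0.
Middle (r from 0 to 5): 0.
Outer (θ): 0.

Therefore the triple integral equals 0.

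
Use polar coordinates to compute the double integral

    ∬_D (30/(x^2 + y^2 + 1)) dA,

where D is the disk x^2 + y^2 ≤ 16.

The region D is 0 ≤ r ≤ 4, 0 ≤ θ ≤ 2π in polar coordinates, where x = r cos(θ), y = r sin(θ), and dA = r dr dθ.

Under the substitution, the integrand becomes 30/(r^2 + 1), so

    ∬_D (30/(x^2 + y^2 + 1)) dA = ∫_{0}^{2π} ∫_{0}^{4} (30/(r^2 + 1)) · r dr dθ.

Inner integral (in r): ∫_{0}^{4} (30/(r^2 + 1)) · r dr = log(2862423051509815793).

Outer integral (in θ): ∫_{0}^{2π} (log(2862423051509815793)) dθ = 30π log(17).

Therefore ∬_D (30/(x^2 + y^2 + 1)) dA = 30π log(17).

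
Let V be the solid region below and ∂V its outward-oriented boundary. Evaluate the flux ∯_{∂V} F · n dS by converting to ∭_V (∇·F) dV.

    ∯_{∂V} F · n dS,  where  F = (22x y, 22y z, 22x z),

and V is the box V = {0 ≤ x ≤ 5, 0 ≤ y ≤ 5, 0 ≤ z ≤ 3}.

By the divergence theorem,

    ∯_{∂V} F · n dS = ∭_V (∇ · F) dV.

Compute the divergence:
    ∇ · F = ∂F_x/∂x + ∂F_y/∂y + ∂F_z/∂z = 22y + 22z + 22x = 22x + 22y + 22z.

V is a rectangular box, so dV = dx dy dz with 0 ≤ x ≤ 5, 0 ≤ y ≤ 5, 0 ≤ z ≤ 3.

Integrate (22x + 22y + 22z) over V as an iterated integral:

    ∭_V (∇·F) dV = ∫_0^{5} ∫_0^{5} ∫_0^{3} (22x + 22y + 22z) dz dy dx.

Inner (z from 0 to 3): 66x + 66y + 99.
Middle (y from 0 to 5): 330x + 1320.
Outer (x from 0 to 5): 10725.

Therefore ∯_{∂V} F · n dS = 10725.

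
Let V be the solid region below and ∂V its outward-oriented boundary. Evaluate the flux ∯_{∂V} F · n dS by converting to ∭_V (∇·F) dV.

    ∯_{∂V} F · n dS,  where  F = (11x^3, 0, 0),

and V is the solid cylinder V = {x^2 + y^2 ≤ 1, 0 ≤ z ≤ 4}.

By the divergence theorem,

    ∯_{∂V} F · n dS = ∭_V (∇ · F) dV.

Compute the divergence:
    ∇ · F = ∂F_x/∂x + ∂F_y/∂y + ∂F_z/∂z = 33x^2 + 0 + 0 = 33x^2.

In cylindrical coordinates, x = r cos(θ), y = r sin(θ), z = z, dV = r dr dθ dz, with 0 ≤ r ≤ 1, 0 ≤ θ ≤ 2π, 0 ≤ z ≤ 4.

The integrand, after substitution and multiplying by the volume element, becomes (33r^2cos(θ)^2) · r, so

    ∭_V (∇·F) dV = ∫_0^{2π} ∫_0^{1} ∫_0^{4} (33r^2cos(θ)^2) · r dz dr dθ.

Inner (z from 0 to 4): 132r^3cos(θ)^2.
Middle (r from 0 to 1): 33cos(θ)^2.
Outer (θ from 0 to 2π): 33π.

Therefore ∯_{∂V} F · n dS = 33π.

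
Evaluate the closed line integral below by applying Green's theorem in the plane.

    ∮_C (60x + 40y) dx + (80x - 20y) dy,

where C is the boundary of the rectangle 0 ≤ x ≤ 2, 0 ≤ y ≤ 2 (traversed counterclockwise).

Green's theorem converts the closed line integral into a double integral over the enclosed region D:

    ∮_C P dx + Q dy = ∬_D (∂Q/∂x - ∂P/∂y) dA.

Here P = 60x + 40y, Q = 80x - 20y, so

    ∂Q/∂x = 80,    ∂P/∂y = 40,
    ∂Q/∂x - ∂P/∂y = 40.

D is the region 0 ≤ x ≤ 2, 0 ≤ y ≤ 2. Evaluating the double integral:

    ∬_D (40) dA = ∫_0^{2} ∫_0^{2} (40) dy dx.

Inner (y from 0 to 2): 80.
Outer (x from 0 to 2): 160.

Therefore ∮_C P dx + Q dy = 160.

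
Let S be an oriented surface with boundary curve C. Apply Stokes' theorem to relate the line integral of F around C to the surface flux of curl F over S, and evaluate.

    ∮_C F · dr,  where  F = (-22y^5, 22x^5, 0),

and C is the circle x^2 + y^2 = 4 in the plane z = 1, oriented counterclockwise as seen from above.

Let S be the flat disk x^2 + y^2 ≤ 4 in the plane z = 1, with upward unit normal n̂ = ẑ. By Stokes' theorem,

    ∮_C F · dr = ∬_S (∇ × F) · n̂ dS = ∬_D (curl F)_z dA,

where D is the disk x^2 + y^2 ≤ 4.

Compute the curl of F = (-22y^5, 22x^5, 0):
    (∇ × F)_x = ∂F_z/∂y - ∂F_y/∂z = 0,
    (∇ × F)_y = ∂F_x/∂z - ∂F_z/∂x = 0,
    (∇ × F)_z = ∂F_y/∂x - ∂F_x/∂y = 110x^4 + 110y^4.

On z = 1, (curl F)_z = 110x^4 + 110y^4.

Convert to polar (x = r cos θ, y = r sin θ, dA = r dr dθ); the integrand becomes 110r^4(sin(θ)^4 + cos(θ)^4), so

    ∬_D (curl F)_z dA = ∫_0^{2π} ∫_0^{2} (110r^4(sin(θ)^4 + cos(θ)^4)) · r dr dθ.

Inner (r from 0 to 2): 3520sin(θ)^4/3 + 3520cos(θ)^4/3.
Outer (θ from 0 to 2π): 1760π.

Therefore ∮_C F · dr = 1760π.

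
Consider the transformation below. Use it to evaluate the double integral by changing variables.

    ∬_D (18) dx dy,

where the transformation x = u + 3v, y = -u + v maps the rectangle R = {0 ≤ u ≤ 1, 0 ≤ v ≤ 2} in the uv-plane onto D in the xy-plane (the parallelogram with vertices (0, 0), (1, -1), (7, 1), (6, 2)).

Compute the Jacobian determinant of (x, y) with respect to (u, v):

    ∂(x,y)/∂(u,v) = | 1  3 | = (1)(1) - (3)(-1) = 4.
                   | -1  1 |

Its absolute value is |J| = 4 (the area scaling factor).

Substituting x = u + 3v, y = -u + v into the integrand,

    18 → 18,

so the integral becomes

    ∬_R (18) · |J| du dv = ∫_0^1 ∫_0^2 (72) dv du.

Inner (v): 144.
Outer (u): 144.

Therefore ∬_D (18) dx dy = 144.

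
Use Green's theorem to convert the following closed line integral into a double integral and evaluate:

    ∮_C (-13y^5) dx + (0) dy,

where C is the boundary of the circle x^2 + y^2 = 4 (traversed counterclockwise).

Green's theorem converts the closed line integral into a double integral over the enclosed region D:

    ∮_C P dx + Q dy = ∬_D (∂Q/∂x - ∂P/∂y) dA.

Here P = -13y^5, Q = 0, so

    ∂Q/∂x = 0,    ∂P/∂y = -65y^4,
    ∂Q/∂x - ∂P/∂y = 65y^4.

D is the region x^2 + y^2 ≤ 4. Evaluating the double integral:

In polar coordinates (x = r cos θ, y = r sin θ, dA = r dr dθ) the integrand becomes 65r^4sin(θ)^4, so

    ∬_D (65y^4) dA = ∫_0^{2π} ∫_0^{2} (65r^4sin(θ)^4) · r dr dθ.

Inner (r from 0 to 2): 2080sin(θ)^4/3.
Outer (θ from 0 to 2π): 520π.

Therefore ∮_C P dx + Q dy = 520π.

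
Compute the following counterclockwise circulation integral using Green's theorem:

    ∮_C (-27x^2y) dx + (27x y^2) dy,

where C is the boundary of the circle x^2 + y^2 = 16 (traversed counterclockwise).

Green's theorem converts the closed line integral into a double integral over the enclosed region D:

    ∮_C P dx + Q dy = ∬_D (∂Q/∂x - ∂P/∂y) dA.

Here P = -27x^2y, Q = 27x y^2, so

    ∂Q/∂x = 27y^2,    ∂P/∂y = -27x^2,
    ∂Q/∂x - ∂P/∂y = 27x^2 + 27y^2.

D is the region x^2 + y^2 ≤ 16. Evaluating the double integral:

In polar coordinates (x = r cos θ, y = r sin θ, dA = r dr dθ) the integrand becomes 27r^2, so

    ∬_D (27x^2 + 27y^2) dA = ∫_0^{2π} ∫_0^{4} (27r^2) · r dr dθ.

Inner (r from 0 to 4): 1728.
Outer (θ from 0 to 2π): 3456π.

Therefore ∮_C P dx + Q dy = 3456π.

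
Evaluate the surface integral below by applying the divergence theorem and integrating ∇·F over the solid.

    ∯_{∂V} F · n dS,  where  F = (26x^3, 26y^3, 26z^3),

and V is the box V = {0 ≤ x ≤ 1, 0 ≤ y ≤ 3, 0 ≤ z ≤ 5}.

By the divergence theorem,

    ∯_{∂V} F · n dS = ∭_V (∇ · F) dV.

Compute the divergence:
    ∇ · F = ∂F_x/∂x + ∂F_y/∂y + ∂F_z/∂z = 78x^2 + 78y^2 + 78z^2.

V is a rectangular box, so dV = dx dy dz with 0 ≤ x ≤ 1, 0 ≤ y ≤ 3, 0 ≤ z ≤ 5.

Integrate (78x^2 + 78y^2 + 78z^2) over V as an iterated integral:

    ∭_V (∇·F) dV = ∫_0^{1} ∫_0^{3} ∫_0^{5} (78x^2 + 78y^2 + 78z^2) dz dy dx.

Inner (z from 0 to 5): 390x^2 + 390y^2 + 3250.
Middle (y from 0 to 3): 1170x^2 + 13260.
Outer (x from 0 to 1): 13650.

Therefore ∯_{∂V} F · n dS = 13650.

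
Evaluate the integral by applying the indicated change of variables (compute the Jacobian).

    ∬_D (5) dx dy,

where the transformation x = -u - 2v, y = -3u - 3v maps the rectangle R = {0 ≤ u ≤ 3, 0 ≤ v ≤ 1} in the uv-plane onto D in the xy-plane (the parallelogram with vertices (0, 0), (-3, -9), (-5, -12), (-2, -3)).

Compute the Jacobian determinant of (x, y) with respect to (u, v):

    ∂(x,y)/∂(u,v) = | -1  -2 | = (-1)(-3) - (-2)(-3) = -3.
                   | -3  -3 |

Its absolute value is |J| = 3 (the area scaling factor).

Substituting x = -u - 2v, y = -3u - 3v into the integrand,

    5 → 5,

so the integral becomes

    ∬_R (5) · |J| du dv = ∫_0^3 ∫_0^1 (15) dv du.

Inner (v): 15.
Outer (u): 45.

Therefore ∬_D (5) dx dy = 45.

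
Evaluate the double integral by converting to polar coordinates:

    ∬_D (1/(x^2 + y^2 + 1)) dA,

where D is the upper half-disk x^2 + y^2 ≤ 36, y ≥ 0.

The region D is 0 ≤ r ≤ 6, 0 ≤ θ ≤ π in polar coordinates, where x = r cos(θ), y = r sin(θ), and dA = r dr dθ.

Under the substitution, the integrand becomes 1/(r^2 + 1), so

    ∬_D (1/(x^2 + y^2 + 1)) dA = ∫_{0}^{π} ∫_{0}^{6} (1/(r^2 + 1)) · r dr dθ.

Inner integral (in r): ∫_{0}^{6} (1/(r^2 + 1)) · r dr = log(37)/2.

Outer integral (in θ): ∫_{0}^{π} (log(37)/2) dθ = π log(37)/2.

Therefore ∬_D (1/(x^2 + y^2 + 1)) dA = π log(37)/2.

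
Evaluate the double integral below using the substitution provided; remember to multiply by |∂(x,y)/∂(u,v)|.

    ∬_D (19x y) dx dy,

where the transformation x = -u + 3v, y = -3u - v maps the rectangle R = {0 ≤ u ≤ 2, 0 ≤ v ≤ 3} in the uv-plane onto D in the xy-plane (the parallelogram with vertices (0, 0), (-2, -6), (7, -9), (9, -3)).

Compute the Jacobian determinant of (x, y) with respect to (u, v):

    ∂(x,y)/∂(u,v) = | -1  3 | = (-1)(-1) - (3)(-3) = 10.
                   | -3  -1 |

Its absolute value is |J| = 10 (the area scaling factor).

Substituting x = -u + 3v, y = -3u - v into the integrand,

    19x y → 57u^2 - 152u v - 57v^2,

so the integral becomes

    ∬_R (57u^2 - 152u v - 57v^2) · |J| du dv = ∫_0^2 ∫_0^3 (570u^2 - 1520u v - 570v^2) dv du.

Inner (v): 1710u^2 - 6840u - 5130.
Outer (u): -19380.

Therefore ∬_D (19x y) dx dy = -19380.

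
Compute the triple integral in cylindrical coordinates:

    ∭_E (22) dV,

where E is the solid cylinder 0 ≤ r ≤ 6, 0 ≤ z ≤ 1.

In cylindrical coordinates, x = r cos(θ), y = r sin(θ), z = z, and dV = r dr dθ dz.

The integrand becomes 22, so

    ∭_E (22) dV = ∫_{0}^{2π} ∫_{0}^{6} ∫_{0}^{1} (22) · r dz dr dθ.

Inner (z): 22r.
Middle (r from 0 to 6): 396.
Outer (θ): 792π.

Therefore the triple integral equals 792π.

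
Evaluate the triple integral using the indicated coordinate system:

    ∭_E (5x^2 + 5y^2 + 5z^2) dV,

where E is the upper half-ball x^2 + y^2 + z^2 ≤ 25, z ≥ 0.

In spherical coordinates, x = ρ sin(φ) cos(θ), y = ρ sin(φ) sin(θ), z = ρ cos(φ), and dV = ρ^2 sin(φ) dρ dφ dθ.

The integrand becomes 5ρ^2, so

    ∭_E (5x^2 + 5y^2 + 5z^2) dV = ∫_{0}^{2π} ∫_{0}^{π/2} ∫_{0}^{5} (5ρ^2) · ρ^2 sin(φ) dρ dφ dθ.

Inner (ρ): 3125sin(φ).
Middle (φ): 3125.
Outer (θ): 6250π.

Therefore the triple integral equals 6250π.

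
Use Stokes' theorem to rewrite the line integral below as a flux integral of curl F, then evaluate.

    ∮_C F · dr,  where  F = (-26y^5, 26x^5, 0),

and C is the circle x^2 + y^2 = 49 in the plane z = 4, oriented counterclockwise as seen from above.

Let S be the flat disk x^2 + y^2 ≤ 49 in the plane z = 4, with upward unit normal n̂ = ẑ. By Stokes' theorem,

    ∮_C F · dr = ∬_S (∇ × F) · n̂ dS = ∬_D (curl F)_z dA,

where D is the disk x^2 + y^2 ≤ 49.

Compute the curl of F = (-26y^5, 26x^5, 0):
    (∇ × F)_x = ∂F_z/∂y - ∂F_y/∂z = 0,
    (∇ × F)_y = ∂F_x/∂z - ∂F_z/∂x = 0,
    (∇ × F)_z = ∂F_y/∂x - ∂F_x/∂y = 130x^4 + 130y^4.

On z = 4, (curl F)_z = 130x^4 + 130y^4.

Convert to polar (x = r cos θ, y = r sin θ, dA = r dr dθ); the integrand becomes 130r^4(sin(θ)^4 + cos(θ)^4), so

    ∬_D (curl F)_z dA = ∫_0^{2π} ∫_0^{7} (130r^4(sin(θ)^4 + cos(θ)^4)) · r dr dθ.

Inner (r from 0 to 7): 7647185sin(θ)^4/3 + 7647185cos(θ)^4/3.
Outer (θ from 0 to 2π): 7647185π/2.

Therefore ∮_C F · dr = 7647185π/2.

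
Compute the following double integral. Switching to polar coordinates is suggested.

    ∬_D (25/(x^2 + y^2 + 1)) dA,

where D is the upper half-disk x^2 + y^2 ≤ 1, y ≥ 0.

The region D is 0 ≤ r ≤ 1, 0 ≤ θ ≤ π in polar coordinates, where x = r cos(θ), y = r sin(θ), and dA = r dr dθ.

Under the substitution, the integrand becomes 25/(r^2 + 1), so

    ∬_D (25/(x^2 + y^2 + 1)) dA = ∫_{0}^{π} ∫_{0}^{1} (25/(r^2 + 1)) · r dr dθ.

Inner integral (in r): ∫_{0}^{1} (25/(r^2 + 1)) · r dr = 25log(2)/2.

Outer integral (in θ): ∫_{0}^{π} (25log(2)/2) dθ = 25π log(2)/2.

Therefore ∬_D (25/(x^2 + y^2 + 1)) dA = 25π log(2)/2.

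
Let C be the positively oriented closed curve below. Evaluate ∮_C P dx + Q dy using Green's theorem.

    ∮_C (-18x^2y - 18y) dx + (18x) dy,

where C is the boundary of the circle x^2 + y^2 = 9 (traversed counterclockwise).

Green's theorem converts the closed line integral into a double integral over the enclosed region D:

    ∮_C P dx + Q dy = ∬_D (∂Q/∂x - ∂P/∂y) dA.

Here P = -18x^2y - 18y, Q = 18x, so

    ∂Q/∂x = 18,    ∂P/∂y = -18x^2 - 18,
    ∂Q/∂x - ∂P/∂y = 18x^2 + 36.

D is the region x^2 + y^2 ≤ 9. Evaluating the double integral:

In polar coordinates (x = r cos θ, y = r sin θ, dA = r dr dθ) the integrand becomes 18r^2cos(θ)^2 + 36, so

    ∬_D (18x^2 + 36) dA = ∫_0^{2π} ∫_0^{3} (18r^2cos(θ)^2 + 36) · r dr dθ.

Inner (r from 0 to 3): 729cos(θ)^2/2 + 162.
Outer (θ from 0 to 2π): 1377π/2.

Therefore ∮_C P dx + Q dy = 1377π/2.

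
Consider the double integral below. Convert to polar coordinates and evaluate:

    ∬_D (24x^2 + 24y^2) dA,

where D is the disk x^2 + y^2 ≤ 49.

The region D is 0 ≤ r ≤ 7, 0 ≤ θ ≤ 2π in polar coordinates, where x = r cos(θ), y = r sin(θ), and dA = r dr dθ.

Under the substitution, the integrand becomes 24r^2, so

    ∬_D (24x^2 + 24y^2) dA = ∫_{0}^{2π} ∫_{0}^{7} (24r^2) · r dr dθ.

Inner integral (in r): ∫_{0}^{7} (24r^2) · r dr = 14406.

Outer integral (in θ): ∫_{0}^{2π} (14406) dθ = 28812π.

Therefore ∬_D (24x^2 + 24y^2) dA = 28812π.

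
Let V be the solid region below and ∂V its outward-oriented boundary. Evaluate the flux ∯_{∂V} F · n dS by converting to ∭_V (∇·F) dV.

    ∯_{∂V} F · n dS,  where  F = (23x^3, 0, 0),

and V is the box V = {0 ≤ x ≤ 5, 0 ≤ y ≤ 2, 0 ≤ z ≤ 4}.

By the divergence theorem,

    ∯_{∂V} F · n dS = ∭_V (∇ · F) dV.

Compute the divergence:
    ∇ · F = ∂F_x/∂x + ∂F_y/∂y + ∂F_z/∂z = 69x^2 + 0 + 0 = 69x^2.

V is a rectangular box, so dV = dx dy dz with 0 ≤ x ≤ 5, 0 ≤ y ≤ 2, 0 ≤ z ≤ 4.

Integrate (69x^2) over V as an iterated integral:

    ∭_V (∇·F) dV = ∫_0^{5} ∫_0^{2} ∫_0^{4} (69x^2) dz dy dx.

Inner (z from 0 to 4): 276x^2.
Middle (y from 0 to 2): 552x^2.
Outer (x from 0 to 5): 23000.

Therefore ∯_{∂V} F · n dS = 23000.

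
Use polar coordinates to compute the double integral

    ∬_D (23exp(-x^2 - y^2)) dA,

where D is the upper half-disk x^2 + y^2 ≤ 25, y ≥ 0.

The region D is 0 ≤ r ≤ 5, 0 ≤ θ ≤ π in polar coordinates, where x = r cos(θ), y = r sin(θ), and dA = r dr dθ.

Under the substitution, the integrand becomes 23exp(-r^2), so

    ∬_D (23exp(-x^2 - y^2)) dA = ∫_{0}^{π} ∫_{0}^{5} (23exp(-r^2)) · r dr dθ.

Inner integral (in r): ∫_{0}^{5} (23exp(-r^2)) · r dr = 23/2 - 23exp(-25)/2.

Outer integral (in θ): ∫_{0}^{π} (23/2 - 23exp(-25)/2) dθ = -23π (1 - exp(25))exp(-25)/2.

Therefore ∬_D (23exp(-x^2 - y^2)) dA = -23π (1 - exp(25))exp(-25)/2.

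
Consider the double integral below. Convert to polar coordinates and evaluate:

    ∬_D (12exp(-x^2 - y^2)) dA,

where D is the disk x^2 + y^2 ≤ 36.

The region D is 0 ≤ r ≤ 6, 0 ≤ θ ≤ 2π in polar coordinates, where x = r cos(θ), y = r sin(θ), and dA = r dr dθ.

Under the substitution, the integrand becomes 12exp(-r^2), so

    ∬_D (12exp(-x^2 - y^2)) dA = ∫_{0}^{2π} ∫_{0}^{6} (12exp(-r^2)) · r dr dθ.

Inner integral (in r): ∫_{0}^{6} (12exp(-r^2)) · r dr = 6 - 6exp(-36).

Outer integral (in θ): ∫_{0}^{2π} (6 - 6exp(-36)) dθ = -12π exp(-36) + 12π.

Therefore ∬_D (12exp(-x^2 - y^2)) dA = -12π exp(-36) + 12π.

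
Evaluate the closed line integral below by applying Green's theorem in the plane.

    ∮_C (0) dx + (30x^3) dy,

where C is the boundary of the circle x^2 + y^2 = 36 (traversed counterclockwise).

Green's theorem converts the closed line integral into a double integral over the enclosed region D:

    ∮_C P dx + Q dy = ∬_D (∂Q/∂x - ∂P/∂y) dA.

Here P = 0, Q = 30x^3, so

    ∂Q/∂x = 90x^2,    ∂P/∂y = 0,
    ∂Q/∂x - ∂P/∂y = 90x^2.

D is the region x^2 + y^2 ≤ 36. Evaluating the double integral:

In polar coordinates (x = r cos θ, y = r sin θ, dA = r dr dθ) the integrand becomes 90r^2cos(θ)^2, so

    ∬_D (90x^2) dA = ∫_0^{2π} ∫_0^{6} (90r^2cos(θ)^2) · r dr dθ.

Inner (r from 0 to 6): 29160cos(θ)^2.
Outer (θ from 0 to 2π): 29160π.

Therefore ∮_C P dx + Q dy = 29160π.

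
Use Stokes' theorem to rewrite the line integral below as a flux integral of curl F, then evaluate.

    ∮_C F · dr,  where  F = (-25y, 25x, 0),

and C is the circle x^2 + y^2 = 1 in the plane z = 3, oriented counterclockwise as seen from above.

Let S be the flat disk x^2 + y^2 ≤ 1 in the plane z = 3, with upward unit normal n̂ = ẑ. By Stokes' theorem,

    ∮_C F · dr = ∬_S (∇ × F) · n̂ dS = ∬_D (curl F)_z dA,

where D is the disk x^2 + y^2 ≤ 1.

Compute the curl of F = (-25y, 25x, 0):
    (∇ × F)_x = ∂F_z/∂y - ∂F_y/∂z = 0,
    (∇ × F)_y = ∂F_x/∂z - ∂F_z/∂x = 0,
    (∇ × F)_z = ∂F_y/∂x - ∂F_x/∂y = 50.

On z = 3, (curl F)_z = 50.

Convert to polar (x = r cos θ, y = r sin θ, dA = r dr dθ); the integrand becomes 50, so

    ∬_D (curl F)_z dA = ∫_0^{2π} ∫_0^{1} (50) · r dr dθ.

Inner (r from 0 to 1): 25.
Outer (θ from 0 to 2π): 50π.

Therefore ∮_C F · dr = 50π.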